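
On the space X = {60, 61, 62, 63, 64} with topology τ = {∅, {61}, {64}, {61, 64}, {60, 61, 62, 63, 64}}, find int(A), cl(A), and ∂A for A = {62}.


int(A) = ∅, cl(A) = {60, 62, 63}, ∂A = {60, 62, 63}.

Closed sets in (X, τ) are complements of opens:
  closed(X, τ) = {∅, {60, 62, 63}, {60, 61, 62, 63}, {60, 62, 63, 64}, {60, 61, 62, 63, 64}}.
int(A) = ⋃ {U ∈ τ : U ⊆ A}. Opens contained in A: ∅.
Taking the union of these: int(A) = ∅.
cl(A) = ⋂ {C closed : A ⊆ C}. Closed sets containing A: {60, 62, 63}, {60, 61, 62, 63}, {60, 62, 63, 64}, {60, 61, 62, 63, 64}.
Intersecting these: cl(A) = {60, 62, 63}.
∂A = cl(A) ∖ int(A) = {60, 62, 63} ∖ ∅ = {60, 62, 63}.


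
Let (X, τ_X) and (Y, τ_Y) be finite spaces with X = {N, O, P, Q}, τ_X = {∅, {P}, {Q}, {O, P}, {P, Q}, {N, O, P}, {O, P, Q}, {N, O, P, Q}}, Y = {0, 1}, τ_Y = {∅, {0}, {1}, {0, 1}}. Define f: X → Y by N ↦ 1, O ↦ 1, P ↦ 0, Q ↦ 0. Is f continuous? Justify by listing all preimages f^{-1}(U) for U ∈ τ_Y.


f is NOT continuous.

Compute f^{-1}(U) for each U ∈ τ_Y:
  U = ∅: f^{-1}(U) = ∅ ∈ τ_X ✓.
  U = {0}: f^{-1}(U) = {P, Q} ∈ τ_X ✓.
  U = {1}: f^{-1}(U) = {N, O} ∉ τ_X ✗.
  U = {0, 1}: f^{-1}(U) = {N, O, P, Q} ∈ τ_X ✓.
Found U = {1} with f^{-1}(U) = {N, O} not in τ_X. Therefore f is NOT continuous.


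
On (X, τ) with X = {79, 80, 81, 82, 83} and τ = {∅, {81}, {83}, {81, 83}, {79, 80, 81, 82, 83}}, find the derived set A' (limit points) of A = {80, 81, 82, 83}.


A' = {79, 80, 82}

For each x ∈ X, list the open sets U ∈ τ with x ∈ U, then check whether U ∩ (A ∖ {x}) ≠ ∅ for every such U.
  x = 79: opens ∋ x are {79, 80, 81, 82, 83}; each meets A ∖ {79}, so x IS a limit point.
  x = 80: opens ∋ x are {79, 80, 81, 82, 83}; each meets A ∖ {80}, so x IS a limit point.
  x = 81: open {81} ∋ x has {81} ∩ (A ∖ {81}) = ∅, so x is NOT a limit point.
  x = 82: opens ∋ x are {79, 80, 81, 82, 83}; each meets A ∖ {82}, so x IS a limit point.
  x = 83: open {83} ∋ x has {83} ∩ (A ∖ {83}) = ∅, so x is NOT a limit point.
Collecting: A' = {79, 80, 82}.


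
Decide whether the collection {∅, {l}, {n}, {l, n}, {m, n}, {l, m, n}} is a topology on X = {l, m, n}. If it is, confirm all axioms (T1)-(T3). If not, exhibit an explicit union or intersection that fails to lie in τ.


τ IS a topology on X.

Axiom (T1): ∅ ∈ τ? Yes; X ∈ τ? Yes.
Axiom (T2/T3): check pairwise unions and intersections of members of τ.
All pairwise intersections and unions checked — each lies in τ. Therefore τ satisfies (T1), (T2), (T3): it IS a topology on X.


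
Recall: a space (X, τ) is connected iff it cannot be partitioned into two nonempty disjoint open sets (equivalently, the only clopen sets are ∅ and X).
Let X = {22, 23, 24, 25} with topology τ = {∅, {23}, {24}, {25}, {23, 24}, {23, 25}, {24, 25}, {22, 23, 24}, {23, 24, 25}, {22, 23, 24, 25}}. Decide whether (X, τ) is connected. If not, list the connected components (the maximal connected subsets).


(X, τ) is disconnected; components = [{25}, {22, 23, 24}].

Find clopen sets (U ∈ τ with X ∖ U ∈ τ):
  U = ∅, X ∖ U = {22, 23, 24, 25} — both open, so U is clopen.
  U = {25}, X ∖ U = {22, 23, 24} — both open, so U is clopen.
  U = {22, 23, 24}, X ∖ U = {25} — both open, so U is clopen.
  U = {22, 23, 24, 25}, X ∖ U = ∅ — both open, so U is clopen.
Nontrivial clopen(s) exist: e.g. {25}. So (X, τ) is disconnected.
Compute connected components by grouping points that agree on all clopens:
  component: {25}
  component: {22, 23, 24}


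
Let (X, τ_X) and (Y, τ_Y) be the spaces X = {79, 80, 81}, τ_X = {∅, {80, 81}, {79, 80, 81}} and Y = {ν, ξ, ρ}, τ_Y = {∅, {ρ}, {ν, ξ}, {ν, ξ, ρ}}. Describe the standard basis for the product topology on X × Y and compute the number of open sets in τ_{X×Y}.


Basis B = {∅ × ∅, {80, 81} × {ρ}, {79, 80, 81} × {ρ}, {80, 81} × {ν, ξ}, {79, 80, 81} × {ν, ξ}, {80, 81} × {ν, ξ, ρ}, {79, 80, 81} × {ν, ξ, ρ}}; |τ_{X×Y}| = 9.

Enumerate products U × V with U ∈ τ_X, V ∈ τ_Y (deduplicated):
  ∅ × ∅ = {} (∅)
  {80, 81} × {ρ} = {(80,ρ), (81,ρ)}
  {79, 80, 81} × {ρ} = {(79,ρ), (80,ρ), (81,ρ)}
  {80, 81} × {ν, ξ} = {(80,ν), (80,ξ), (81,ν), (81,ξ)}
  {79, 80, 81} × {ν, ξ} = {(79,ν), (79,ξ), (80,ν), (80,ξ), (81,ν), (81,ξ)}
  {80, 81} × {ν, ξ, ρ} = {(80,ν), (80,ξ), (80,ρ), (81,ν), (81,ξ), (81,ρ)}
  {79, 80, 81} × {ν, ξ, ρ} = {(79,ν), (79,ξ), (79,ρ), (80,ν), (80,ξ), (80,ρ), (81,ν), (81,ξ), (81,ρ)}
These 7 distinct sets form the basis B.
Close under arbitrary unions to get τ_{X×Y}; counting gives |τ_{X×Y}| = 9.


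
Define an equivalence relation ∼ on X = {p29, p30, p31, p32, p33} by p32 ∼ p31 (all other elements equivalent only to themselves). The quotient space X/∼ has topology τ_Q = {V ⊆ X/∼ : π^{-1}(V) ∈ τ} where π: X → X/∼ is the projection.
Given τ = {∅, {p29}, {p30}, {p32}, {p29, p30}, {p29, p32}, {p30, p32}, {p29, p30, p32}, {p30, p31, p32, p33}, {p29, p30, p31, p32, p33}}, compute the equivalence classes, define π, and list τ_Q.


X/∼ = {[p29], [p30], [p31=p32], [p33]}; |τ_Q| = 6.

Equivalence classes: [p29], [p30], [p31=p32], [p33].
Quotient map π: X → X/∼ sends p29 ↦ [p29], p30 ↦ [p30], p31 ↦ [p31=p32], p32 ↦ [p31=p32], p33 ↦ [p33].
For each subset V ⊆ X/∼, compute π^{-1}(V) ⊆ X and check whether π^{-1}(V) ∈ τ. V is open in τ_Q iff π^{-1}(V) ∈ τ.
  V = {}: π^{-1}(V) = ∅ ∈ τ ✓.
  V = {[p29]}: π^{-1}(V) = {p29} ∈ τ ✓.
  V = {[p30]}: π^{-1}(V) = {p30} ∈ τ ✓.
  V = {[p29], [p30]}: π^{-1}(V) = {p29, p30} ∈ τ ✓.
  V = {[p31=p32]}: π^{-1}(V) = {p31, p32} ∉ τ ✗.
  V = {[p29], [p31=p32]}: π^{-1}(V) = {p29, p31, p32} ∉ τ ✗.
  V = {[p30], [p31=p32]}: π^{-1}(V) = {p30, p31, p32} ∉ τ ✗.
  V = {[p29], [p30], [p31=p32]}: π^{-1}(V) = {p29, p30, p31, p32} ∉ τ ✗.
  V = {[p33]}: π^{-1}(V) = {p33} ∉ τ ✗.
  V = {[p29], [p33]}: π^{-1}(V) = {p29, p33} ∉ τ ✗.
  V = {[p30], [p33]}: π^{-1}(V) = {p30, p33} ∉ τ ✗.
  V = {[p29], [p30], [p33]}: π^{-1}(V) = {p29, p30, p33} ∉ τ ✗.
  V = {[p31=p32], [p33]}: π^{-1}(V) = {p31, p32, p33} ∉ τ ✗.
  V = {[p29], [p31=p32], [p33]}: π^{-1}(V) = {p29, p31, p32, p33} ∉ τ ✗.
  V = {[p30], [p31=p32], [p33]}: π^{-1}(V) = {p30, p31, p32, p33} ∈ τ ✓.
  V = {[p29], [p30], [p31=p32], [p33]}: π^{-1}(V) = {p29, p30, p31, p32, p33} ∈ τ ✓.
Open sets in the quotient: τ_Q = {{}, {[p29]}, {[p30]}, {[p29], [p30]}, {[p30], [p31=p32], [p33]}, {[p29], [p30], [p31=p32], [p33]}} (6 elements).


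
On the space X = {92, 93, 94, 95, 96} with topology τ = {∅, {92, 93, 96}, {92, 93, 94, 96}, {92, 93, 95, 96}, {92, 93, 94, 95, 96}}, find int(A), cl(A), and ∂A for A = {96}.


int(A) = ∅, cl(A) = {92, 93, 94, 95, 96}, ∂A = {92, 93, 94, 95, 96}.

Closed sets in (X, τ) are complements of opens:
  closed(X, τ) = {∅, {94}, {95}, {94, 95}, {92, 93, 94, 95, 96}}.
int(A) = ⋃ {U ∈ τ : U ⊆ A}. Opens contained in A: ∅.
Taking the union of these: int(A) = ∅.
cl(A) = ⋂ {C closed : A ⊆ C}. Closed sets containing A: {92, 93, 94, 95, 96}.
Intersecting these: cl(A) = {92, 93, 94, 95, 96}.
∂A = cl(A) ∖ int(A) = {92, 93, 94, 95, 96} ∖ ∅ = {92, 93, 94, 95, 96}.


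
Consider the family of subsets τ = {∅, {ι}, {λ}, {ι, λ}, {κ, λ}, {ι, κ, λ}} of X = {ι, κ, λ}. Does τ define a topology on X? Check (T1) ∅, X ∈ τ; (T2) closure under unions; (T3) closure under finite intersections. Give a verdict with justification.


τ IS a topology on X.

Axiom (T1): ∅ ∈ τ? Yes; X ∈ τ? Yes.
Axiom (T2/T3): check pairwise unions and intersections of members of τ.
All pairwise intersections and unions checked — each lies in τ. Therefore τ satisfies (T1), (T2), (T3): it IS a topology on X.


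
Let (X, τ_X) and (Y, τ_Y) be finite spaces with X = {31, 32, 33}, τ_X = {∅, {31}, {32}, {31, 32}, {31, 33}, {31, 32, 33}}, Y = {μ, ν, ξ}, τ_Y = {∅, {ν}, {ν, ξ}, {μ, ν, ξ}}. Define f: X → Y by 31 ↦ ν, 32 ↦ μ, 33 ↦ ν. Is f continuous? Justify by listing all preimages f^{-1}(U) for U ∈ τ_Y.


f IS continuous.

Compute f^{-1}(U) for each U ∈ τ_Y:
  U = ∅: f^{-1}(U) = ∅ ∈ τ_X ✓.
  U = {ν}: f^{-1}(U) = {31, 33} ∈ τ_X ✓.
  U = {ν, ξ}: f^{-1}(U) = {31, 33} ∈ τ_X ✓.
  U = {μ, ν, ξ}: f^{-1}(U) = {31, 32, 33} ∈ τ_X ✓.
Every preimage lies in τ_X, so f IS continuous.


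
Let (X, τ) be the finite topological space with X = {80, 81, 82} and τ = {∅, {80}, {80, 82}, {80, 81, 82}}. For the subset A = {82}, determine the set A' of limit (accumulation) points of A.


A' = {81}

For each x ∈ X, list the open sets U ∈ τ with x ∈ U, then check whether U ∩ (A ∖ {x}) ≠ ∅ for every such U.
  x = 80: open {80} ∋ x has {80} ∩ (A ∖ {80}) = ∅, so x is NOT a limit point.
  x = 81: opens ∋ x are {80, 81, 82}; each meets A ∖ {81}, so x IS a limit point.
  x = 82: open {80, 82} ∋ x has {80, 82} ∩ (A ∖ {82}) = ∅, so x is NOT a limit point.
Collecting: A' = {81}.


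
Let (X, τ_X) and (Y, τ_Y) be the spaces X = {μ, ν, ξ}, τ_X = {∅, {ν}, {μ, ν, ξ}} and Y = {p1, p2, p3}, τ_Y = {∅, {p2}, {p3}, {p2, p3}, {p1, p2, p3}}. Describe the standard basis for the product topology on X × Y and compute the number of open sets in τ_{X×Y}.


Basis B = {∅ × ∅, {ν} × {p2}, {ν} × {p3}, {ν} × {p2, p3}, {μ, ν, ξ} × {p2}, {μ, ν, ξ} × {p3}, {ν} × {p1, p2, p3}, {μ, ν, ξ} × {p2, p3}, {μ, ν, ξ} × {p1, p2, p3}}; |τ_{X×Y}| = 14.

Enumerate products U × V with U ∈ τ_X, V ∈ τ_Y (deduplicated):
  ∅ × ∅ = {} (∅)
  {ν} × {p2} = {(ν,p2)}
  {ν} × {p3} = {(ν,p3)}
  {ν} × {p2, p3} = {(ν,p2), (ν,p3)}
  {μ, ν, ξ} × {p2} = {(μ,p2), (ν,p2), (ξ,p2)}
  {μ, ν, ξ} × {p3} = {(μ,p3), (ν,p3), (ξ,p3)}
  {ν} × {p1, p2, p3} = {(ν,p1), (ν,p2), (ν,p3)}
  {μ, ν, ξ} × {p2, p3} = {(μ,p2), (μ,p3), (ν,p2), (ν,p3), (ξ,p2), (ξ,p3)}
  {μ, ν, ξ} × {p1, p2, p3} = {(μ,p1), (μ,p2), (μ,p3), (ν,p1), (ν,p2), (ν,p3), (ξ,p1), (ξ,p2), (ξ,p3)}
These 9 distinct sets form the basis B.
Close under arbitrary unions to get τ_{X×Y}; counting gives |τ_{X×Y}| = 14.


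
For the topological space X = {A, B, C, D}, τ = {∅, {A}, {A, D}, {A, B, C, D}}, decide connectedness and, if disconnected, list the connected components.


(X, τ) is connected.

Find clopen sets (U ∈ τ with X ∖ U ∈ τ):
  U = ∅, X ∖ U = {A, B, C, D} — both open, so U is clopen.
  U = {A, B, C, D}, X ∖ U = ∅ — both open, so U is clopen.
Only trivial clopens (∅ and X) exist, so (X, τ) is connected.
Compute connected components by grouping points that agree on all clopens:
  component: {A, B, C, D}


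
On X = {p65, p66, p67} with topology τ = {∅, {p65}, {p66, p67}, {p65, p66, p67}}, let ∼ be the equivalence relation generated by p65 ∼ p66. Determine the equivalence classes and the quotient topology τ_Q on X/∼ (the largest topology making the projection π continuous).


X/∼ = {[p65=p66], [p67]}; |τ_Q| = 2.

Equivalence classes: [p65=p66], [p67].
Quotient map π: X → X/∼ sends p65 ↦ [p65=p66], p66 ↦ [p65=p66], p67 ↦ [p67].
For each subset V ⊆ X/∼, compute π^{-1}(V) ⊆ X and check whether π^{-1}(V) ∈ τ. V is open in τ_Q iff π^{-1}(V) ∈ τ.
  V = {}: π^{-1}(V) = ∅ ∈ τ ✓.
  V = {[p65=p66]}: π^{-1}(V) = {p65, p66} ∉ τ ✗.
  V = {[p67]}: π^{-1}(V) = {p67} ∉ τ ✗.
  V = {[p65=p66], [p67]}: π^{-1}(V) = {p65, p66, p67} ∈ τ ✓.
Open sets in the quotient: τ_Q = {{}, {[p65=p66], [p67]}} (2 elements).


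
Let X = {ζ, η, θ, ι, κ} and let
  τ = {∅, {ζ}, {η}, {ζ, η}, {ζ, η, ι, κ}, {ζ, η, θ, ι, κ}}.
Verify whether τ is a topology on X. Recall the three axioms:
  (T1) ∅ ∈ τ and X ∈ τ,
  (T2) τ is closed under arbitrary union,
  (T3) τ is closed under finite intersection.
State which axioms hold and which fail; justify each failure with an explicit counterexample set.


τ IS a topology on X.

Axiom (T1): ∅ ∈ τ? Yes; X ∈ τ? Yes.
Axiom (T2/T3): check pairwise unions and intersections of members of τ.
All pairwise intersections and unions checked — each lies in τ. Therefore τ satisfies (T1), (T2), (T3): it IS a topology on X.


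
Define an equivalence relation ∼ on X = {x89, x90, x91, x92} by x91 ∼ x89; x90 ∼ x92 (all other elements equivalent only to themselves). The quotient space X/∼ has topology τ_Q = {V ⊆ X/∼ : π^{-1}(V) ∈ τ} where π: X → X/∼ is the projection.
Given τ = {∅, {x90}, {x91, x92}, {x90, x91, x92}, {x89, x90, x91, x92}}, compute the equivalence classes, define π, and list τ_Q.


X/∼ = {[x89=x91], [x90=x92]}; |τ_Q| = 2.

Equivalence classes: [x89=x91], [x90=x92].
Quotient map π: X → X/∼ sends x89 ↦ [x89=x91], x90 ↦ [x90=x92], x91 ↦ [x89=x91], x92 ↦ [x90=x92].
For each subset V ⊆ X/∼, compute π^{-1}(V) ⊆ X and check whether π^{-1}(V) ∈ τ. V is open in τ_Q iff π^{-1}(V) ∈ τ.
  V = {}: π^{-1}(V) = ∅ ∈ τ ✓.
  V = {[x89=x91]}: π^{-1}(V) = {x89, x91} ∉ τ ✗.
  V = {[x90=x92]}: π^{-1}(V) = {x90, x92} ∉ τ ✗.
  V = {[x89=x91], [x90=x92]}: π^{-1}(V) = {x89, x90, x91, x92} ∈ τ ✓.
Open sets in the quotient: τ_Q = {{}, {[x89=x91], [x90=x92]}} (2 elements).


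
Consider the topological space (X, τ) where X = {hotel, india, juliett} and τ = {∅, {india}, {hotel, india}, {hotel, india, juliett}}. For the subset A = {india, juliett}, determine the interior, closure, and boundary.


int(A) = {india}, cl(A) = {hotel, india, juliett}, ∂A = {hotel, juliett}.

Closed sets in (X, τ) are complements of opens:
  closed(X, τ) = {∅, {juliett}, {hotel, juliett}, {hotel, india, juliett}}.
int(A) = ⋃ {U ∈ τ : U ⊆ A}. Opens contained in A: ∅, {india}.
Taking the union of these: int(A) = {india}.
cl(A) = ⋂ {C closed : A ⊆ C}. Closed sets containing A: {hotel, india, juliett}.
Intersecting these: cl(A) = {hotel, india, juliett}.
∂A = cl(A) ∖ int(A) = {hotel, india, juliett} ∖ {india} = {hotel, juliett}.


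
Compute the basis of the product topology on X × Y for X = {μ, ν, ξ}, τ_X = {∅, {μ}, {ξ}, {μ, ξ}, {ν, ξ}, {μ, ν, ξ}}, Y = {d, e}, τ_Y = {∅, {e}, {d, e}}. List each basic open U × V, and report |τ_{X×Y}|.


Basis B = {∅ × ∅, {μ} × {e}, {ξ} × {e}, {μ} × {d, e}, {μ, ξ} × {e}, {ν, ξ} × {e}, {ξ} × {d, e}, {μ, ν, ξ} × {e}, {μ, ξ} × {d, e}, {ν, ξ} × {d, e}, {μ, ν, ξ} × {d, e}}; |τ_{X×Y}| = 18.

Enumerate products U × V with U ∈ τ_X, V ∈ τ_Y (deduplicated):
  ∅ × ∅ = {} (∅)
  {μ} × {e} = {(μ,e)}
  {ξ} × {e} = {(ξ,e)}
  {μ} × {d, e} = {(μ,d), (μ,e)}
  {μ, ξ} × {e} = {(μ,e), (ξ,e)}
  {ν, ξ} × {e} = {(ν,e), (ξ,e)}
  {ξ} × {d, e} = {(ξ,d), (ξ,e)}
  {μ, ν, ξ} × {e} = {(μ,e), (ν,e), (ξ,e)}
  {μ, ξ} × {d, e} = {(μ,d), (μ,e), (ξ,d), (ξ,e)}
  {ν, ξ} × {d, e} = {(ν,d), (ν,e), (ξ,d), (ξ,e)}
  {μ, ν, ξ} × {d, e} = {(μ,d), (μ,e), (ν,d), (ν,e), (ξ,d), (ξ,e)}
These 11 distinct sets form the basis B.
Close under arbitrary unions to get τ_{X×Y}; counting gives |τ_{X×Y}| = 18.


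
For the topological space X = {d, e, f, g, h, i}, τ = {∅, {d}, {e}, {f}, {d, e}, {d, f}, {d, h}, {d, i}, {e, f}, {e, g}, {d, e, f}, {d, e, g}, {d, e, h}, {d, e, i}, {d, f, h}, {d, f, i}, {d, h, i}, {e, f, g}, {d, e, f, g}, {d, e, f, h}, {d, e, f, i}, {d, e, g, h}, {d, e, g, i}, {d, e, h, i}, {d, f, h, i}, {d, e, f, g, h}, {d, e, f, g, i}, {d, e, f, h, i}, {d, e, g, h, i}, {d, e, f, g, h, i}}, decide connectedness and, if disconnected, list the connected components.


(X, τ) is disconnected; components = [{f}, {e, g}, {d, h, i}].

Find clopen sets (U ∈ τ with X ∖ U ∈ τ):
  U = ∅, X ∖ U = {d, e, f, g, h, i} — both open, so U is clopen.
  U = {f}, X ∖ U = {d, e, g, h, i} — both open, so U is clopen.
  U = {e, g}, X ∖ U = {d, f, h, i} — both open, so U is clopen.
  U = {d, h, i}, X ∖ U = {e, f, g} — both open, so U is clopen.
  U = {e, f, g}, X ∖ U = {d, h, i} — both open, so U is clopen.
  U = {d, f, h, i}, X ∖ U = {e, g} — both open, so U is clopen.
  U = {d, e, g, h, i}, X ∖ U = {f} — both open, so U is clopen.
  U = {d, e, f, g, h, i}, X ∖ U = ∅ — both open, so U is clopen.
Nontrivial clopen(s) exist: e.g. {d, h, i}. So (X, τ) is disconnected.
Compute connected components by grouping points that agree on all clopens:
  component: {f}
  component: {e, g}
  component: {d, h, i}


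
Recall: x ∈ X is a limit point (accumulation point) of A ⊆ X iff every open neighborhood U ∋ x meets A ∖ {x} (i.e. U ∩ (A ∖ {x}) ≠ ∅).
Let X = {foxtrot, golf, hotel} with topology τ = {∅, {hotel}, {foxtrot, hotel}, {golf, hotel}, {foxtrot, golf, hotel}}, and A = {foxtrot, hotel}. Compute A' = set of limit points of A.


A' = {foxtrot, golf}

For each x ∈ X, list the open sets U ∈ τ with x ∈ U, then check whether U ∩ (A ∖ {x}) ≠ ∅ for every such U.
  x = foxtrot: opens ∋ x are {foxtrot, hotel}, {foxtrot, golf, hotel}; each meets A ∖ {foxtrot}, so x IS a limit point.
  x = golf: opens ∋ x are {golf, hotel}, {foxtrot, golf, hotel}; each meets A ∖ {golf}, so x IS a limit point.
  x = hotel: open {hotel} ∋ x has {hotel} ∩ (A ∖ {hotel}) = ∅, so x is NOT a limit point.
Collecting: A' = {foxtrot, golf}.


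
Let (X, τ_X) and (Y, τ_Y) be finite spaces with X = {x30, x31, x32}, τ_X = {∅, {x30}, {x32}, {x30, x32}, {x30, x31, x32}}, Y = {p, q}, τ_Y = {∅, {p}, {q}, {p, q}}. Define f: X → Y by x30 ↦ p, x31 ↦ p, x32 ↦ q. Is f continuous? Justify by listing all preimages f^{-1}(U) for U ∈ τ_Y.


f is NOT continuous.

Compute f^{-1}(U) for each U ∈ τ_Y:
  U = ∅: f^{-1}(U) = ∅ ∈ τ_X ✓.
  U = {p}: f^{-1}(U) = {x30, x31} ∉ τ_X ✗.
  U = {q}: f^{-1}(U) = {x32} ∈ τ_X ✓.
  U = {p, q}: f^{-1}(U) = {x30, x31, x32} ∈ τ_X ✓.
Found U = {p} with f^{-1}(U) = {x30, x31} not in τ_X. Therefore f is NOT continuous.


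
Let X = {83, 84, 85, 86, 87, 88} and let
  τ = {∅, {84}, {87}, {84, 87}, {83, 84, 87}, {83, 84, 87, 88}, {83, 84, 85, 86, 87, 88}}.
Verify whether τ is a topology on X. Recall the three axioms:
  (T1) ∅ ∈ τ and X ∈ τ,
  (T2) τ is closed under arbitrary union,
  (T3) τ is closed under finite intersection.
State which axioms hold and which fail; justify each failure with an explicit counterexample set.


τ IS a topology on X.

Axiom (T1): ∅ ∈ τ? Yes; X ∈ τ? Yes.
Axiom (T2/T3): check pairwise unions and intersections of members of τ.
All pairwise intersections and unions checked — each lies in τ. Therefore τ satisfies (T1), (T2), (T3): it IS a topology on X.


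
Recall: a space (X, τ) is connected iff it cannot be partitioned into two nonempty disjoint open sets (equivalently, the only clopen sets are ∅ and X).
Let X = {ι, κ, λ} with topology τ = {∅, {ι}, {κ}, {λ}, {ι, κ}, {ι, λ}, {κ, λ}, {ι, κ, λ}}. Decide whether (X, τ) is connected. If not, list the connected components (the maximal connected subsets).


(X, τ) is disconnected; components = [{ι}, {κ}, {λ}].

Find clopen sets (U ∈ τ with X ∖ U ∈ τ):
  U = ∅, X ∖ U = {ι, κ, λ} — both open, so U is clopen.
  U = {ι}, X ∖ U = {κ, λ} — both open, so U is clopen.
  U = {κ}, X ∖ U = {ι, λ} — both open, so U is clopen.
  U = {λ}, X ∖ U = {ι, κ} — both open, so U is clopen.
  U = {ι, κ}, X ∖ U = {λ} — both open, so U is clopen.
  U = {ι, λ}, X ∖ U = {κ} — both open, so U is clopen.
  U = {κ, λ}, X ∖ U = {ι} — both open, so U is clopen.
  U = {ι, κ, λ}, X ∖ U = ∅ — both open, so U is clopen.
Nontrivial clopen(s) exist: e.g. {ι, κ}. So (X, τ) is disconnected.
Compute connected components by grouping points that agree on all clopens:
  component: {ι}
  component: {κ}
  component: {λ}


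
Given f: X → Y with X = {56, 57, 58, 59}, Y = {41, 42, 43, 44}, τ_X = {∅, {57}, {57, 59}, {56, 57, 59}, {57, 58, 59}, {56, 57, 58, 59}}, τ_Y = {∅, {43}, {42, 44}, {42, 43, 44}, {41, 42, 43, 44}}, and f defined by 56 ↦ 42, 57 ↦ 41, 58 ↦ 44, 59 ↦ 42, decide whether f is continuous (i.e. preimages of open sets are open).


f is NOT continuous.

Compute f^{-1}(U) for each U ∈ τ_Y:
  U = ∅: f^{-1}(U) = ∅ ∈ τ_X ✓.
  U = {43}: f^{-1}(U) = ∅ ∈ τ_X ✓.
  U = {42, 44}: f^{-1}(U) = {56, 58, 59} ∉ τ_X ✗.
  U = {42, 43, 44}: f^{-1}(U) = {56, 58, 59} ∉ τ_X ✗.
  U = {41, 42, 43, 44}: f^{-1}(U) = {56, 57, 58, 59} ∈ τ_X ✓.
Found U = {42, 44} with f^{-1}(U) = {56, 58, 59} not in τ_X. Therefore f is NOT continuous.


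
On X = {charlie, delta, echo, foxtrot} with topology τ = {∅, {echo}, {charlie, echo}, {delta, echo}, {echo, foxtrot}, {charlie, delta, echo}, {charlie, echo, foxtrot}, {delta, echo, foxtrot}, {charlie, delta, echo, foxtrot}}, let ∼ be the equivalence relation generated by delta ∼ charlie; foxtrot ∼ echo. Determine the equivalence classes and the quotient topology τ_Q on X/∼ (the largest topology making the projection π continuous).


X/∼ = {[charlie=delta], [echo=foxtrot]}; |τ_Q| = 3.

Equivalence classes: [charlie=delta], [echo=foxtrot].
Quotient map π: X → X/∼ sends charlie ↦ [charlie=delta], delta ↦ [charlie=delta], echo ↦ [echo=foxtrot], foxtrot ↦ [echo=foxtrot].
For each subset V ⊆ X/∼, compute π^{-1}(V) ⊆ X and check whether π^{-1}(V) ∈ τ. V is open in τ_Q iff π^{-1}(V) ∈ τ.
  V = {}: π^{-1}(V) = ∅ ∈ τ ✓.
  V = {[charlie=delta]}: π^{-1}(V) = {charlie, delta} ∉ τ ✗.
  V = {[echo=foxtrot]}: π^{-1}(V) = {echo, foxtrot} ∈ τ ✓.
  V = {[charlie=delta], [echo=foxtrot]}: π^{-1}(V) = {charlie, delta, echo, foxtrot} ∈ τ ✓.
Open sets in the quotient: τ_Q = {{}, {[echo=foxtrot]}, {[charlie=delta], [echo=foxtrot]}} (3 elements).


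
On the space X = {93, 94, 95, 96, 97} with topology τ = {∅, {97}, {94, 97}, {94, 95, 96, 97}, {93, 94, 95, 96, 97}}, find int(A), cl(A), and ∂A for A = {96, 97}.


int(A) = {97}, cl(A) = {93, 94, 95, 96, 97}, ∂A = {93, 94, 95, 96}.

Closed sets in (X, τ) are complements of opens:
  closed(X, τ) = {∅, {93}, {93, 95, 96}, {93, 94, 95, 96}, {93, 94, 95, 96, 97}}.
int(A) = ⋃ {U ∈ τ : U ⊆ A}. Opens contained in A: ∅, {97}.
Taking the union of these: int(A) = {97}.
cl(A) = ⋂ {C closed : A ⊆ C}. Closed sets containing A: {93, 94, 95, 96, 97}.
Intersecting these: cl(A) = {93, 94, 95, 96, 97}.
∂A = cl(A) ∖ int(A) = {93, 94, 95, 96, 97} ∖ {97} = {93, 94, 95, 96}.


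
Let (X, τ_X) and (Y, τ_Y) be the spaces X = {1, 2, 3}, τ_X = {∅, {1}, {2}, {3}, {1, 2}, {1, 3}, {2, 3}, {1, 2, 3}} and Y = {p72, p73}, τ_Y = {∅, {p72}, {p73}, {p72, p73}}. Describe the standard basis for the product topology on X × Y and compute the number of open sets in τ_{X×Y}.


Basis B = {∅ × ∅, {1} × {p72}, {1} × {p73}, {2} × {p72}, {2} × {p73}, {3} × {p72}, {3} × {p73}, {1} × {p72, p73}, {1, 2} × {p72}, {1, 3} × {p72}, {1, 2} × {p73}, {1, 3} × {p73}, {2} × {p72, p73}, {2, 3} × {p72}, {2, 3} × {p73}, {3} × {p72, p73}, {1, 2, 3} × {p72}, {1, 2, 3} × {p73}, {1, 2} × {p72, p73}, {1, 3} × {p72, p73}, {2, 3} × {p72, p73}, {1, 2, 3} × {p72, p73}}; |τ_{X×Y}| = 64.

Enumerate products U × V with U ∈ τ_X, V ∈ τ_Y (deduplicated):
  ∅ × ∅ = {} (∅)
  {1} × {p72} = {(1,p72)}
  {1} × {p73} = {(1,p73)}
  {2} × {p72} = {(2,p72)}
  {2} × {p73} = {(2,p73)}
  {3} × {p72} = {(3,p72)}
  {3} × {p73} = {(3,p73)}
  {1} × {p72, p73} = {(1,p72), (1,p73)}
  {1, 2} × {p72} = {(1,p72), (2,p72)}
  {1, 3} × {p72} = {(1,p72), (3,p72)}
  {1, 2} × {p73} = {(1,p73), (2,p73)}
  {1, 3} × {p73} = {(1,p73), (3,p73)}
  {2} × {p72, p73} = {(2,p72), (2,p73)}
  {2, 3} × {p72} = {(2,p72), (3,p72)}
  {2, 3} × {p73} = {(2,p73), (3,p73)}
  {3} × {p72, p73} = {(3,p72), (3,p73)}
  {1, 2, 3} × {p72} = {(1,p72), (2,p72), (3,p72)}
  {1, 2, 3} × {p73} = {(1,p73), (2,p73), (3,p73)}
  {1, 2} × {p72, p73} = {(1,p72), (1,p73), (2,p72), (2,p73)}
  {1, 3} × {p72, p73} = {(1,p72), (1,p73), (3,p72), (3,p73)}
  {2, 3} × {p72, p73} = {(2,p72), (2,p73), (3,p72), (3,p73)}
  {1, 2, 3} × {p72, p73} = {(1,p72), (1,p73), (2,p72), (2,p73), (3,p72), (3,p73)}
These 22 distinct sets form the basis B.
Close under arbitrary unions to get τ_{X×Y}; counting gives |τ_{X×Y}| = 64.


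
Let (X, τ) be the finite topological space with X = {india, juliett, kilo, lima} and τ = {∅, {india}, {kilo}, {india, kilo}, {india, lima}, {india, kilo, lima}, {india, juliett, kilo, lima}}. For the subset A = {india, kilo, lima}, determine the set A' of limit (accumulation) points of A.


A' = {juliett, lima}

For each x ∈ X, list the open sets U ∈ τ with x ∈ U, then check whether U ∩ (A ∖ {x}) ≠ ∅ for every such U.
  x = india: open {india} ∋ x has {india} ∩ (A ∖ {india}) = ∅, so x is NOT a limit point.
  x = juliett: opens ∋ x are {india, juliett, kilo, lima}; each meets A ∖ {juliett}, so x IS a limit point.
  x = kilo: open {kilo} ∋ x has {kilo} ∩ (A ∖ {kilo}) = ∅, so x is NOT a limit point.
  x = lima: opens ∋ x are {india, lima}, {india, kilo, lima}, {india, juliett, kilo, lima}; each meets A ∖ {lima}, so x IS a limit point.
Collecting: A' = {juliett, lima}.


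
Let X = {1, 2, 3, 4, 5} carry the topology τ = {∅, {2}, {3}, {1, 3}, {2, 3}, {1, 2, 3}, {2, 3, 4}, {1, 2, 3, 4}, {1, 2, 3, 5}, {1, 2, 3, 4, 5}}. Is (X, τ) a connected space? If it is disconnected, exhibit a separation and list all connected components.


(X, τ) is connected.

Find clopen sets (U ∈ τ with X ∖ U ∈ τ):
  U = ∅, X ∖ U = {1, 2, 3, 4, 5} — both open, so U is clopen.
  U = {1, 2, 3, 4, 5}, X ∖ U = ∅ — both open, so U is clopen.
Only trivial clopens (∅ and X) exist, so (X, τ) is connected.
Compute connected components by grouping points that agree on all clopens:
  component: {1, 2, 3, 4, 5}


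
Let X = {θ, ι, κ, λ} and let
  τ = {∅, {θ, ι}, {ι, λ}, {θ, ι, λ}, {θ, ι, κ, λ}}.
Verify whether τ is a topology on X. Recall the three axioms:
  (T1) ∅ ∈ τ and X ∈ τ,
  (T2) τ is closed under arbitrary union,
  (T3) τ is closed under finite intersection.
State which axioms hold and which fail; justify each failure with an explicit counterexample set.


τ is NOT a topology on X.

Axiom (T1): ∅ ∈ τ? Yes; X ∈ τ? Yes.
Axiom (T2/T3): check pairwise unions and intersections of members of τ.
Counterexample for (T3): {θ, ι} ∩ {ι, λ} = {ι} ∉ τ. Therefore τ is NOT a topology.


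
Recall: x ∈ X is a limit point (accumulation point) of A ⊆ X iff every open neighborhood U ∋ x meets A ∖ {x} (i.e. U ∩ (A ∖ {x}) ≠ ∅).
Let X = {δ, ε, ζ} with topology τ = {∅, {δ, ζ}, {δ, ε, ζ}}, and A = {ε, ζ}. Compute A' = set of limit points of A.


A' = {δ, ε}

For each x ∈ X, list the open sets U ∈ τ with x ∈ U, then check whether U ∩ (A ∖ {x}) ≠ ∅ for every such U.
  x = δ: opens ∋ x are {δ, ζ}, {δ, ε, ζ}; each meets A ∖ {δ}, so x IS a limit point.
  x = ε: opens ∋ x are {δ, ε, ζ}; each meets A ∖ {ε}, so x IS a limit point.
  x = ζ: open {δ, ζ} ∋ x has {δ, ζ} ∩ (A ∖ {ζ}) = ∅, so x is NOT a limit point.
Collecting: A' = {δ, ε}.


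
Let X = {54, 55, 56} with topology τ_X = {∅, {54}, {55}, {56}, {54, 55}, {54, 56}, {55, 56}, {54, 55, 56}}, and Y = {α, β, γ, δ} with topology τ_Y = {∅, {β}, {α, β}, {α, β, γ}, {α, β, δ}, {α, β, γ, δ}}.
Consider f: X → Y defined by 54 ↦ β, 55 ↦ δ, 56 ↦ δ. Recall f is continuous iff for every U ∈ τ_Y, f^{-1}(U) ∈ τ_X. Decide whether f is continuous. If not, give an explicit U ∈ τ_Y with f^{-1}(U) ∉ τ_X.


f IS continuous.

Compute f^{-1}(U) for each U ∈ τ_Y:
  U = ∅: f^{-1}(U) = ∅ ∈ τ_X ✓.
  U = {β}: f^{-1}(U) = {54} ∈ τ_X ✓.
  U = {α, β}: f^{-1}(U) = {54} ∈ τ_X ✓.
  U = {α, β, γ}: f^{-1}(U) = {54} ∈ τ_X ✓.
  U = {α, β, δ}: f^{-1}(U) = {54, 55, 56} ∈ τ_X ✓.
  U = {α, β, γ, δ}: f^{-1}(U) = {54, 55, 56} ∈ τ_X ✓.
Every preimage lies in τ_X, so f IS continuous.


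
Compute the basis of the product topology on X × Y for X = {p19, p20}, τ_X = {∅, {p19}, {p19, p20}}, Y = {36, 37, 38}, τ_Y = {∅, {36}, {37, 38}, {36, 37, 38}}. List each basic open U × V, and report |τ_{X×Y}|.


Basis B = {∅ × ∅, {p19} × {36}, {p19, p20} × {36}, {p19} × {37, 38}, {p19} × {36, 37, 38}, {p19, p20} × {37, 38}, {p19, p20} × {36, 37, 38}}; |τ_{X×Y}| = 9.

Enumerate products U × V with U ∈ τ_X, V ∈ τ_Y (deduplicated):
  ∅ × ∅ = {} (∅)
  {p19} × {36} = {(p19,36)}
  {p19, p20} × {36} = {(p19,36), (p20,36)}
  {p19} × {37, 38} = {(p19,37), (p19,38)}
  {p19} × {36, 37, 38} = {(p19,36), (p19,37), (p19,38)}
  {p19, p20} × {37, 38} = {(p19,37), (p19,38), (p20,37), (p20,38)}
  {p19, p20} × {36, 37, 38} = {(p19,36), (p19,37), (p19,38), (p20,36), (p20,37), (p20,38)}
These 7 distinct sets form the basis B.
Close under arbitrary unions to get τ_{X×Y}; counting gives |τ_{X×Y}| = 9.


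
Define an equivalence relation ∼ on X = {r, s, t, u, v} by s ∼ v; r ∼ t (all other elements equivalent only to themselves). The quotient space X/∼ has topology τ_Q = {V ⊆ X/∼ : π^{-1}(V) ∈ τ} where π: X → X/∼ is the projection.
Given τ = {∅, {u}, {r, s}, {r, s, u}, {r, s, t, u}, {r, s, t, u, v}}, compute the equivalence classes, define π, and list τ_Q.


X/∼ = {[r=t], [s=v], [u]}; |τ_Q| = 3.

Equivalence classes: [r=t], [s=v], [u].
Quotient map π: X → X/∼ sends r ↦ [r=t], s ↦ [s=v], t ↦ [r=t], u ↦ [u], v ↦ [s=v].
For each subset V ⊆ X/∼, compute π^{-1}(V) ⊆ X and check whether π^{-1}(V) ∈ τ. V is open in τ_Q iff π^{-1}(V) ∈ τ.
  V = {}: π^{-1}(V) = ∅ ∈ τ ✓.
  V = {[r=t]}: π^{-1}(V) = {r, t} ∉ τ ✗.
  V = {[s=v]}: π^{-1}(V) = {s, v} ∉ τ ✗.
  V = {[r=t], [s=v]}: π^{-1}(V) = {r, s, t, v} ∉ τ ✗.
  V = {[u]}: π^{-1}(V) = {u} ∈ τ ✓.
  V = {[r=t], [u]}: π^{-1}(V) = {r, t, u} ∉ τ ✗.
  V = {[s=v], [u]}: π^{-1}(V) = {s, u, v} ∉ τ ✗.
  V = {[r=t], [s=v], [u]}: π^{-1}(V) = {r, s, t, u, v} ∈ τ ✓.
Open sets in the quotient: τ_Q = {{}, {[u]}, {[r=t], [s=v], [u]}} (3 elements).


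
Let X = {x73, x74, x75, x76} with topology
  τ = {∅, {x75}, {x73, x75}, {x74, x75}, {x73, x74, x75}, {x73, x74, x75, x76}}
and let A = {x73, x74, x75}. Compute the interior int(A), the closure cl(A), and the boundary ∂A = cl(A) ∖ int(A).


int(A) = {x73, x74, x75}, cl(A) = {x73, x74, x75, x76}, ∂A = {x76}.

Closed sets in (X, τ) are complements of opens:
  closed(X, τ) = {∅, {x76}, {x73, x76}, {x74, x76}, {x73, x74, x76}, {x73, x74, x75, x76}}.
int(A) = ⋃ {U ∈ τ : U ⊆ A}. Opens contained in A: ∅, {x75}, {x73, x75}, {x74, x75}, {x73, x74, x75}.
Taking the union of these: int(A) = {x73, x74, x75}.
cl(A) = ⋂ {C closed : A ⊆ C}. Closed sets containing A: {x73, x74, x75, x76}.
Intersecting these: cl(A) = {x73, x74, x75, x76}.
∂A = cl(A) ∖ int(A) = {x73, x74, x75, x76} ∖ {x73, x74, x75} = {x76}.


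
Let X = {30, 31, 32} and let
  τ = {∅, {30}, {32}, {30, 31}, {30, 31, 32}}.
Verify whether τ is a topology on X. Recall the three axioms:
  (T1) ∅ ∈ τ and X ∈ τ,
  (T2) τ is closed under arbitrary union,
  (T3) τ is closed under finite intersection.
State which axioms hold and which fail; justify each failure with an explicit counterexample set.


τ is NOT a topology on X.

Axiom (T1): ∅ ∈ τ? Yes; X ∈ τ? Yes.
Axiom (T2/T3): check pairwise unions and intersections of members of τ.
Counterexample for (T2): {30} ∪ {32} = {30, 32} ∉ τ. Therefore τ is NOT a topology.


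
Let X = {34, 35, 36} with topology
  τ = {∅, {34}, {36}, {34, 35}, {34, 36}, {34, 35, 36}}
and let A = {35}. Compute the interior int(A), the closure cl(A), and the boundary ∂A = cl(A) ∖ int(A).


int(A) = ∅, cl(A) = {35}, ∂A = {35}.

Closed sets in (X, τ) are complements of opens:
  closed(X, τ) = {∅, {35}, {36}, {34, 35}, {35, 36}, {34, 35, 36}}.
int(A) = ⋃ {U ∈ τ : U ⊆ A}. Opens contained in A: ∅.
Taking the union of these: int(A) = ∅.
cl(A) = ⋂ {C closed : A ⊆ C}. Closed sets containing A: {35}, {34, 35}, {35, 36}, {34, 35, 36}.
Intersecting these: cl(A) = {35}.
∂A = cl(A) ∖ int(A) = {35} ∖ ∅ = {35}.


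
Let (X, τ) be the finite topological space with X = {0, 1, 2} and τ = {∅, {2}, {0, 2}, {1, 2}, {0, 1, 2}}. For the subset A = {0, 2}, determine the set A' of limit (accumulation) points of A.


A' = {0, 1}

For each x ∈ X, list the open sets U ∈ τ with x ∈ U, then check whether U ∩ (A ∖ {x}) ≠ ∅ for every such U.
  x = 0: opens ∋ x are {0, 2}, {0, 1, 2}; each meets A ∖ {0}, so x IS a limit point.
  x = 1: opens ∋ x are {1, 2}, {0, 1, 2}; each meets A ∖ {1}, so x IS a limit point.
  x = 2: open {2} ∋ x has {2} ∩ (A ∖ {2}) = ∅, so x is NOT a limit point.
Collecting: A' = {0, 1}.


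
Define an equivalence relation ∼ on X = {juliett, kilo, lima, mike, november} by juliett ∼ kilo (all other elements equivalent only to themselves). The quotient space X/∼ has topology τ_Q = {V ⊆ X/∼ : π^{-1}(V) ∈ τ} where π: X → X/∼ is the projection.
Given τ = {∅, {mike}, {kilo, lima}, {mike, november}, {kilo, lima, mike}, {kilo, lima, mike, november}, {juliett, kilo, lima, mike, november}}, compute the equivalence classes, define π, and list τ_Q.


X/∼ = {[juliett=kilo], [lima], [mike], [november]}; |τ_Q| = 4.

Equivalence classes: [juliett=kilo], [lima], [mike], [november].
Quotient map π: X → X/∼ sends juliett ↦ [juliett=kilo], kilo ↦ [juliett=kilo], lima ↦ [lima], mike ↦ [mike], november ↦ [november].
For each subset V ⊆ X/∼, compute π^{-1}(V) ⊆ X and check whether π^{-1}(V) ∈ τ. V is open in τ_Q iff π^{-1}(V) ∈ τ.
  V = {}: π^{-1}(V) = ∅ ∈ τ ✓.
  V = {[juliett=kilo]}: π^{-1}(V) = {juliett, kilo} ∉ τ ✗.
  V = {[lima]}: π^{-1}(V) = {lima} ∉ τ ✗.
  V = {[juliett=kilo], [lima]}: π^{-1}(V) = {juliett, kilo, lima} ∉ τ ✗.
  V = {[mike]}: π^{-1}(V) = {mike} ∈ τ ✓.
  V = {[juliett=kilo], [mike]}: π^{-1}(V) = {juliett, kilo, mike} ∉ τ ✗.
  V = {[lima], [mike]}: π^{-1}(V) = {lima, mike} ∉ τ ✗.
  V = {[juliett=kilo], [lima], [mike]}: π^{-1}(V) = {juliett, kilo, lima, mike} ∉ τ ✗.
  V = {[november]}: π^{-1}(V) = {november} ∉ τ ✗.
  V = {[juliett=kilo], [november]}: π^{-1}(V) = {juliett, kilo, november} ∉ τ ✗.
  V = {[lima], [november]}: π^{-1}(V) = {lima, november} ∉ τ ✗.
  V = {[juliett=kilo], [lima], [november]}: π^{-1}(V) = {juliett, kilo, lima, november} ∉ τ ✗.
  V = {[mike], [november]}: π^{-1}(V) = {mike, november} ∈ τ ✓.
  V = {[juliett=kilo], [mike], [november]}: π^{-1}(V) = {juliett, kilo, mike, november} ∉ τ ✗.
  V = {[lima], [mike], [november]}: π^{-1}(V) = {lima, mike, november} ∉ τ ✗.
  V = {[juliett=kilo], [lima], [mike], [november]}: π^{-1}(V) = {juliett, kilo, lima, mike, november} ∈ τ ✓.
Open sets in the quotient: τ_Q = {{}, {[mike]}, {[mike], [november]}, {[juliett=kilo], [lima], [mike], [november]}} (4 elements).


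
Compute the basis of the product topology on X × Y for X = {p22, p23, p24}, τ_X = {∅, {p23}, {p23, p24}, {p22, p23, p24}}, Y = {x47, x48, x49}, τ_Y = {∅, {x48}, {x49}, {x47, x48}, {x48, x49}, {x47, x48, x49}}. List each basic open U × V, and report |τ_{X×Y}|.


Basis B = {∅ × ∅, {p23} × {x48}, {p23} × {x49}, {p23} × {x47, x48}, {p23} × {x48, x49}, {p23, p24} × {x48}, {p23, p24} × {x49}, {p22, p23, p24} × {x48}, {p22, p23, p24} × {x49}, {p23} × {x47, x48, x49}, {p23, p24} × {x47, x48}, {p23, p24} × {x48, x49}, {p22, p23, p24} × {x47, x48}, {p22, p23, p24} × {x48, x49}, {p23, p24} × {x47, x48, x49}, {p22, p23, p24} × {x47, x48, x49}}; |τ_{X×Y}| = 40.

Enumerate products U × V with U ∈ τ_X, V ∈ τ_Y (deduplicated):
  ∅ × ∅ = {} (∅)
  {p23} × {x48} = {(p23,x48)}
  {p23} × {x49} = {(p23,x49)}
  {p23} × {x47, x48} = {(p23,x47), (p23,x48)}
  {p23} × {x48, x49} = {(p23,x48), (p23,x49)}
  {p23, p24} × {x48} = {(p23,x48), (p24,x48)}
  {p23, p24} × {x49} = {(p23,x49), (p24,x49)}
  {p22, p23, p24} × {x48} = {(p22,x48), (p23,x48), (p24,x48)}
  {p22, p23, p24} × {x49} = {(p22,x49), (p23,x49), (p24,x49)}
  {p23} × {x47, x48, x49} = {(p23,x47), (p23,x48), (p23,x49)}
  {p23, p24} × {x47, x48} = {(p23,x47), (p23,x48), (p24,x47), (p24,x48)}
  {p23, p24} × {x48, x49} = {(p23,x48), (p23,x49), (p24,x48), (p24,x49)}
  {p22, p23, p24} × {x47, x48} = {(p22,x47), (p22,x48), (p23,x47), (p23,x48), (p24,x47), (p24,x48)}
  {p22, p23, p24} × {x48, x49} = {(p22,x48), (p22,x49), (p23,x48), (p23,x49), (p24,x48), (p24,x49)}
  {p23, p24} × {x47, x48, x49} = {(p23,x47), (p23,x48), (p23,x49), (p24,x47), (p24,x48), (p24,x49)}
  {p22, p23, p24} × {x47, x48, x49} = {(p22,x47), (p22,x48), (p22,x49), (p23,x47), (p23,x48), (p23,x49), (p24,x47), (p24,x48), (p24,x49)}
These 16 distinct sets form the basis B.
Close under arbitrary unions to get τ_{X×Y}; counting gives |τ_{X×Y}| = 40.


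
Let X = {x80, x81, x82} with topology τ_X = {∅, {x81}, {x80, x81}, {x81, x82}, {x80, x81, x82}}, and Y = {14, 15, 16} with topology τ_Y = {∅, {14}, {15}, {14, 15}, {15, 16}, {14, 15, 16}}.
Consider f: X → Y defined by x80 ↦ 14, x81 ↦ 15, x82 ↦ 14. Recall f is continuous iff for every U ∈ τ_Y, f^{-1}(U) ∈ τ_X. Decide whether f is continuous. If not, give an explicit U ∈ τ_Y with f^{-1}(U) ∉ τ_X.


f is NOT continuous.

Compute f^{-1}(U) for each U ∈ τ_Y:
  U = ∅: f^{-1}(U) = ∅ ∈ τ_X ✓.
  U = {14}: f^{-1}(U) = {x80, x82} ∉ τ_X ✗.
  U = {15}: f^{-1}(U) = {x81} ∈ τ_X ✓.
  U = {14, 15}: f^{-1}(U) = {x80, x81, x82} ∈ τ_X ✓.
  U = {15, 16}: f^{-1}(U) = {x81} ∈ τ_X ✓.
  U = {14, 15, 16}: f^{-1}(U) = {x80, x81, x82} ∈ τ_X ✓.
Found U = {14} with f^{-1}(U) = {x80, x82} not in τ_X. Therefore f is NOT continuous.


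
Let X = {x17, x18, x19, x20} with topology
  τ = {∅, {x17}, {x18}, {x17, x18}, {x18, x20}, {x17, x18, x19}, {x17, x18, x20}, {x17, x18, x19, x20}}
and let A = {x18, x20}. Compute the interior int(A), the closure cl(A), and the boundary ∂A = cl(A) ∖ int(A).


int(A) = {x18, x20}, cl(A) = {x18, x19, x20}, ∂A = {x19}.

Closed sets in (X, τ) are complements of opens:
  closed(X, τ) = {∅, {x19}, {x20}, {x17, x19}, {x19, x20}, {x17, x19, x20}, {x18, x19, x20}, {x17, x18, x19, x20}}.
int(A) = ⋃ {U ∈ τ : U ⊆ A}. Opens contained in A: ∅, {x18}, {x18, x20}.
Taking the union of these: int(A) = {x18, x20}.
cl(A) = ⋂ {C closed : A ⊆ C}. Closed sets containing A: {x18, x19, x20}, {x17, x18, x19, x20}.
Intersecting these: cl(A) = {x18, x19, x20}.
∂A = cl(A) ∖ int(A) = {x18, x19, x20} ∖ {x18, x20} = {x19}.


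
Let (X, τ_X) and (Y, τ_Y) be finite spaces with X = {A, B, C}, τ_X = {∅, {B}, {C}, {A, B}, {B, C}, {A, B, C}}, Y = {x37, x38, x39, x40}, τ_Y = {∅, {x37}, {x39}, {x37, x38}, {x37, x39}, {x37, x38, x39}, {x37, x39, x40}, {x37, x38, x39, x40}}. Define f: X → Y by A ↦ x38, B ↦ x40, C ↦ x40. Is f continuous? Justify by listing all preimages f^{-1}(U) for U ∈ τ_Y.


f is NOT continuous.

Compute f^{-1}(U) for each U ∈ τ_Y:
  U = ∅: f^{-1}(U) = ∅ ∈ τ_X ✓.
  U = {x37}: f^{-1}(U) = ∅ ∈ τ_X ✓.
  U = {x39}: f^{-1}(U) = ∅ ∈ τ_X ✓.
  U = {x37, x38}: f^{-1}(U) = {A} ∉ τ_X ✗.
  U = {x37, x39}: f^{-1}(U) = ∅ ∈ τ_X ✓.
  U = {x37, x38, x39}: f^{-1}(U) = {A} ∉ τ_X ✗.
  U = {x37, x39, x40}: f^{-1}(U) = {B, C} ∈ τ_X ✓.
  U = {x37, x38, x39, x40}: f^{-1}(U) = {A, B, C} ∈ τ_X ✓.
Found U = {x37, x38} with f^{-1}(U) = {A} not in τ_X. Therefore f is NOT continuous.


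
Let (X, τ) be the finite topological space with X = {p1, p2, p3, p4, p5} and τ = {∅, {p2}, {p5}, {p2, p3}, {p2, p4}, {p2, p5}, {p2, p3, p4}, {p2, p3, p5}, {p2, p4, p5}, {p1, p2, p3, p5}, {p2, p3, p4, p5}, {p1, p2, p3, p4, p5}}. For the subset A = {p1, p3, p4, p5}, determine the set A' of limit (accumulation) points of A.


A' = {p1}

For each x ∈ X, list the open sets U ∈ τ with x ∈ U, then check whether U ∩ (A ∖ {x}) ≠ ∅ for every such U.
  x = p1: opens ∋ x are {p1, p2, p3, p5}, {p1, p2, p3, p4, p5}; each meets A ∖ {p1}, so x IS a limit point.
  x = p2: open {p2} ∋ x has {p2} ∩ (A ∖ {p2}) = ∅, so x is NOT a limit point.
  x = p3: open {p2, p3} ∋ x has {p2, p3} ∩ (A ∖ {p3}) = ∅, so x is NOT a limit point.
  x = p4: open {p2, p4} ∋ x has {p2, p4} ∩ (A ∖ {p4}) = ∅, so x is NOT a limit point.
  x = p5: open {p5} ∋ x has {p5} ∩ (A ∖ {p5}) = ∅, so x is NOT a limit point.
Collecting: A' = {p1}.
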